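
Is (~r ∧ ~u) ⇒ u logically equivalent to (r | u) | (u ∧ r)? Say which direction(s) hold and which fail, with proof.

Both implications hold.

(⇒) Assume the antecedent. If u is true, (r | u) | (u ∧ r) reduces to true regardless of the other variables. If u is false, the antecedent forces (u = F, r = T), and (r | u) | (u ∧ r) holds there. Either way (r | u) | (u ∧ r) holds.

(⇐) Assume the antecedent. If u is true, (~r ∧ ~u) ⇒ u reduces to true regardless of the other variables. If u is false, the antecedent forces (u = F, r = T), and (~r ∧ ~u) ⇒ u holds there. Either way (~r ∧ ~u) ⇒ u holds.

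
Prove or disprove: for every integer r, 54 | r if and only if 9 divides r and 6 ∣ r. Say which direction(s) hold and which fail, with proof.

Forward direction. If 54 ∣ r, write r = 54q. Since 54 = 6·9, r = 9·(6q), so 9 ∣ r; and since 54 = 9·6, r = 6·(9q), so 6 ∣ r.

Converse. This fails: take r = 18. Both 9 ∣ 18 and 6 ∣ 18, yet 18 is not a multiple of 54 (since 18 = 0·54 + 18), so 54 ∤ 18.

Only the forward implication holds.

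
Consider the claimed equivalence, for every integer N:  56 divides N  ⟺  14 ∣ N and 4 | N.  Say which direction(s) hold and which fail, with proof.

Not equivalent: only (⇒) holds.

(⟸) This fails: take N = 28. Both 14 ∣ 28 and 4 ∣ 28, yet 28 is not a multiple of 56 (since 28 = 0·56 + 28), so 56 ∤ 28.

(⟹) If 56 ∣ N, write N = 56q. Since 56 = 4·14, N = 14·(4q), so 14 ∣ N; and since 56 = 14·4, N = 4·(14q), so 4 ∣ N.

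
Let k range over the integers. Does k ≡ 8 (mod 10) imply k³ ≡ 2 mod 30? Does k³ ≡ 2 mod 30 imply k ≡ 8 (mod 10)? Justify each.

[⇒] This fails: take k = 18. Then 18 ≡ 8 (mod 10), but 18³ = 5832 ≡ 12 (mod 30), not 2.

[⇐] Conversely, the residues r modulo 30 with r³ ≡ 2 (mod 30) are exactly {8}, and each is ≡ 8 (mod 10).

Only the converse holds.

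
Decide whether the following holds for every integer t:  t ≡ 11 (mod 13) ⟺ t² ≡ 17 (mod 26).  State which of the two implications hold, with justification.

Both directions fail.

(⟹) This fails: take t = 24. Then 24 ≡ 11 (mod 13), but 24² = 576 ≡ 4 (mod 26), not 17.

(⟸) This fails: take t = 15. Then 15² = 225 ≡ 17 (mod 26), yet 15 ≡ 2 (mod 13), not 11.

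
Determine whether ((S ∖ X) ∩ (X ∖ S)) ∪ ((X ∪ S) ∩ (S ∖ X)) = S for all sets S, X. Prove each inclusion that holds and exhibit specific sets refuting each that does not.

(⟹) Let x ∈ ((S ∖ X) ∩ (X ∖ S)) ∪ ((X ∪ S) ∩ (S ∖ X)). Then x ∈ S and x ∉ X, from which x ∈ S.

(⟸) This inclusion fails. Take S = {1}, X = {1}; then 1 ∈ S but 1 ∉ ((S ∖ X) ∩ (X ∖ S)) ∪ ((X ∪ S) ∩ (S ∖ X)).

The sets are not equal: only the forward inclusion holds.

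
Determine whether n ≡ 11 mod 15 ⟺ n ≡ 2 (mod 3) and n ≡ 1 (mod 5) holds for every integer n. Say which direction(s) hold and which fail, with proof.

(⟹) Suppose n ≡ 11 (mod 15); write n = 15j + 11. Since 3 ∣ 15, reducing mod 3 gives n ≡ 11 ≡ 2 (mod 3); since 5 ∣ 15, reducing mod 5 gives n ≡ 11 ≡ 1 (mod 5).

(⟸) Conversely, if n ≡ 2 (mod 3) and n ≡ 1 (mod 5), then by the Chinese remainder theorem n ≡ 11 (mod 15). This is exactly n ≡ 11 (mod 15).

Both directions hold.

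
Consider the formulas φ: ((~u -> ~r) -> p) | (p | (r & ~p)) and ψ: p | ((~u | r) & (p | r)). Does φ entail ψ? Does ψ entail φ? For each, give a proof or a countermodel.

Both implications hold.

[⇒] Assume the antecedent. If r is true, p | ((~u | r) & (p | r)) reduces to true regardless of the other variables. If r is false, the antecedent forces (r = F, p = T, u = F) or (r = F, p = T, u = T), and p | ((~u | r) & (p | r)) holds there. Either way p | ((~u | r) & (p | r)) holds.

[⇐] Assume the antecedent. If r is true, the consequent reduces to true regardless of the other variables. If r is false, the antecedent forces (r = F, p = T, u = F) or (r = F, p = T, u = T), and the consequent holds there. Either way the consequent holds.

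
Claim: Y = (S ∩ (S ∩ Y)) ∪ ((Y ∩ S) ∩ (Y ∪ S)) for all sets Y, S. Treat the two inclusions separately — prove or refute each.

(⊇) Let x ∈ (S ∩ (S ∩ Y)) ∪ ((Y ∩ S) ∩ (Y ∪ S)). Then x ∈ Y ∩ S, from which x ∈ Y.

(⊆) This inclusion fails. Take Y = {1}, S = ∅; then 1 ∈ Y but 1 ∉ (S ∩ (S ∩ Y)) ∪ ((Y ∩ S) ∩ (Y ∪ S)).

(⊆) fails; (⊇) holds.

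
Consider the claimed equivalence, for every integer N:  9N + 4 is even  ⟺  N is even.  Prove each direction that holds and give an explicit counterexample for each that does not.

(⟹) Suppose 9N + 4 is even. Since 9 is odd, 9N and N have the same parity, so 9N + 4 ≡ N + 4 (mod 2). As 4 is even, 9N + 4 is even exactly when N is even. Thus N is even.

(⟸) Conversely, suppose N is even; write N = 2j. Then 9N + 4 = 9·(2j) + 4 = 2·9j + 4, which is even.

Equivalent; both directions hold.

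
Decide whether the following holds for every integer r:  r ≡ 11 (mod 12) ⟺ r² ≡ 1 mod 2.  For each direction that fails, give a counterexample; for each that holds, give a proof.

[⇐] This fails: take r = 1. Then 1² = 1 ≡ 1 (mod 2), yet 1 ≡ 1 (mod 12), not 11.

[⇒] Suppose r ≡ 11 (mod 12). Then r² ≡ 11² = 121 (mod 12), and since 2 ∣ 12, also r² ≡ 1 (mod 2).

(⇒) holds; (⇐) fails.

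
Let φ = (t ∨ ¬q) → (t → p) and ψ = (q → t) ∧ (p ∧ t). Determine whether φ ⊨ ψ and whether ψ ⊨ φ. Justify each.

(→) This fails. Under p = F, q = F, t = F, the left side is true but the right side is false.

(←) Assume the antecedent. If p is true, (t ∨ ¬q) → (t → p) reduces to true regardless of the other variables. If p is false, the antecedent cannot hold. Either way (t ∨ ¬q) → (t → p) holds.

(⇒) fails; (⇐) holds.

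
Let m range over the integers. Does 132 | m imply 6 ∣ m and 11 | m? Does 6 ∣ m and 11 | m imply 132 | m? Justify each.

Only the forward direction holds.

[⇐] This fails: take m = 66. Both 6 ∣ 66 and 11 ∣ 66, yet 66 is not a multiple of 132 (since 66 = 0·132 + 66), so 132 ∤ 66.

[⇒] If 132 ∣ m, write m = 132q. Since 132 = 22·6, m = 6·(22q), so 6 ∣ m; and since 132 = 12·11, m = 11·(12q), so 11 ∣ m.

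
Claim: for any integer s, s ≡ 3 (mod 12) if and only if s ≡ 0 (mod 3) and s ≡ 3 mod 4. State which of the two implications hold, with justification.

The biconditional holds.

[⇒] Suppose s ≡ 3 (mod 12); write s = 12j + 3. Since 3 ∣ 12, reducing mod 3 gives s ≡ 3 ≡ 0 (mod 3); since 4 ∣ 12, reducing mod 4 gives s ≡ 3 (mod 4).

[⇐] Conversely, if s ≡ 0 (mod 3) and s ≡ 3 (mod 4), then by the Chinese remainder theorem s ≡ 3 (mod 12). This is exactly s ≡ 3 (mod 12).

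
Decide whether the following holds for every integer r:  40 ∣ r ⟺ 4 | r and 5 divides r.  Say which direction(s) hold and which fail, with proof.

(⇒) holds; (⇐) fails.

(→) If 40 ∣ r, write r = 40q. Since 40 = 10·4, r = 4·(10q), so 4 ∣ r; and since 40 = 8·5, r = 5·(8q), so 5 ∣ r.

(←) This fails: take r = 20. Both 4 ∣ 20 and 5 ∣ 20, yet 20 is not a multiple of 40 (since 20 = 0·40 + 20), so 40 ∤ 20.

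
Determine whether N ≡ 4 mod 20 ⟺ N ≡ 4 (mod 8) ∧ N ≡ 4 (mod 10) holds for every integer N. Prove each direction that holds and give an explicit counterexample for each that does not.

[⇒] This fails: N = 24 gives 24 ≡ 4 (mod 20) but 24 ≡ 0 (mod 8), so the conjunction on the right does not hold.

[⇐] Conversely, if N ≡ 4 (mod 8) and N ≡ 4 (mod 10), then by the Chinese remainder theorem N ≡ 4 (mod 40). Since 4 ≡ 4 (mod 20) and 20 ∣ 40, we get N ≡ 4 (mod 20).

(⇒) fails; (⇐) holds.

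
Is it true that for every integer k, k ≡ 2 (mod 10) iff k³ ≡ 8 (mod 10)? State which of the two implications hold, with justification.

Both directions hold; the statement is true.

(⟹) Suppose k ≡ 2 (mod 10). Write k = 10j + 2. Then (10j + 2)³ = 1000j³ + 600j² + 120j + 8 = 10(100j³ + 60j² + 12j) + 8, so k³ ≡ 8 (mod 10).

(⟸) For the converse, argue contrapositively. If k ≢ 2 (mod 10), then k is congruent to one of 0, 1, 3, 4, 5, 6, 7, 8, 9 modulo 10, and these give k³ ≡ 0, 1, 7, 4, 5, 6, 3, 2, 9 respectively — never 8.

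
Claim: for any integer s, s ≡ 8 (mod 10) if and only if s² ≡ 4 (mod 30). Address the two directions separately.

Neither direction holds.

(⟹) This fails: take s = 18. Then 18 ≡ 8 (mod 10), but 18² = 324 ≡ 24 (mod 30), not 4.

(⟸) This fails: take s = 2. Then 2² = 4 ≡ 4 (mod 30), yet 2 ≡ 2 (mod 10), not 8.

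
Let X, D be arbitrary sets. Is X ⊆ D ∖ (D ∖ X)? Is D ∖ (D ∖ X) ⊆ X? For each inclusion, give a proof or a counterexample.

The sets are not equal: only the reverse inclusion holds.

Reverse inclusion. Let x ∈ D ∖ (D ∖ X). Then x ∈ X ∩ D, from which x ∈ X.

Forward inclusion. This inclusion fails. Take X = {1}, D = ∅; then 1 ∈ X but 1 ∉ D ∖ (D ∖ X).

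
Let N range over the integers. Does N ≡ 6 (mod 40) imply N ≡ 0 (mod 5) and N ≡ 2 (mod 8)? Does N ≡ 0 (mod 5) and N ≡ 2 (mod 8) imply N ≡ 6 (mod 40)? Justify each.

Forward direction. This fails: N = 6 gives 6 ≡ 6 (mod 40) but 6 ≡ 1 (mod 5), so the conjunction on the right does not hold.

Converse. This fails: N = 10 satisfies both congruences on the right (10 ≡ 0 mod 5 and 10 ≡ 2 mod 8) yet 10 ≡ 10 (mod 40), not 6.

Neither direction holds.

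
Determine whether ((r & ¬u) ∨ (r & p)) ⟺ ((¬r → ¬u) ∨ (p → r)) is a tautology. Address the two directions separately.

(⇐) This fails. Under p = F, r = F, u = F, the left side is false but the right side is true.

(⇒) Assume the antecedent. If p is true, the antecedent forces (p = T, r = T, u = F) or (p = T, r = T, u = T), and (¬r → ¬u) ∨ (p → r) holds there. If p is false, (¬r → ¬u) ∨ (p → r) reduces to true regardless of the other variables. Either way (¬r → ¬u) ∨ (p → r) holds.

Only the forward implication holds.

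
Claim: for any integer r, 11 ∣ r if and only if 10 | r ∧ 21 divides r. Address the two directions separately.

(⇒) This fails: take r = 11. Certainly 11 ∣ 11, but 10 ∤ 11.

(⇐) This fails: take r = 210. Both 10 ∣ 210 and 21 ∣ 210, yet 210 is not a multiple of 11 (since 210 = 19·11 + 1), so 11 ∤ 210.

Both directions fail.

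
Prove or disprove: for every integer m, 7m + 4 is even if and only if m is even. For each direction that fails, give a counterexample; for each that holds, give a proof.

Both directions hold; the statement is true.

(→) Suppose 7m + 4 is even. Since 7 is odd, 7m and m have the same parity, so 7m + 4 ≡ m + 4 (mod 2). As 4 is even, 7m + 4 is even exactly when m is even. Thus m is even.

(←) Conversely, suppose m is even; write m = 2j. Then 7m + 4 = 7·(2j) + 4 = 2·7j + 4, which is even.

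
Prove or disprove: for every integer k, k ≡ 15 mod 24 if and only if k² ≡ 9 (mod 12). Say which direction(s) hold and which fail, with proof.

Not equivalent: only (⇒) holds.

(→) Suppose k ≡ 15 (mod 24). Then k² ≡ 15² = 225 (mod 24), and since 12 ∣ 24, also k² ≡ 9 (mod 12).

(←) This fails: take k = 3. Then 3² = 9 ≡ 9 (mod 12), yet 3 ≡ 3 (mod 24), not 15.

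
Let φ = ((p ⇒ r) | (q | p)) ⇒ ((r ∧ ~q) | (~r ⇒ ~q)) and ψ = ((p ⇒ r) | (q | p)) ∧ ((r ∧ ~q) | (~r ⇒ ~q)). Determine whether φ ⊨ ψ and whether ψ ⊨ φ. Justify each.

(→) Assume the antecedent. If q is true, the antecedent forces (p = F, q = T, r = T) or (p = T, q = T, r = T), and the consequent holds there. If q is false, the consequent reduces to true regardless of the other variables. Either way the consequent holds.

(←) Assume the antecedent. If q is true, the antecedent forces (p = F, q = T, r = T) or (p = T, q = T, r = T), and the consequent holds there. If q is false, the consequent reduces to true regardless of the other variables. Either way the consequent holds.

Both implications hold.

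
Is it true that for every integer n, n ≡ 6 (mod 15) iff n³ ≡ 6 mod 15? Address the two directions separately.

Equivalent; both directions hold.

(←) Suppose n³ ≡ 6 (mod 15). The only residue r in {0, …, 14} with r³ ≡ 6 (mod 15) is r = 6, so n ≡ 6 (mod 15).

(→) Suppose n ≡ 6 (mod 15). Write n = 15j + 6. Then (15j + 6)³ = 3375j³ + 4050j² + 1620j + 216 = 15(225j³ + 270j² + 108j + 14) + 6, so n³ ≡ 6 (mod 15).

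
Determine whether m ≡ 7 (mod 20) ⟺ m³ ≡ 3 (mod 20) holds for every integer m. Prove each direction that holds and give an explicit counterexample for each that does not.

(→) Suppose m ≡ 7 (mod 20). Write m = 20j + 7. Then (20j + 7)³ = 8000j³ + 8400j² + 2940j + 343 = 20(400j³ + 420j² + 147j + 17) + 3, so m³ ≡ 3 (mod 20).

(←) Conversely, suppose m³ ≡ 3 (mod 20). The only residue r in {0, …, 19} with r³ ≡ 3 (mod 20) is r = 7, so m ≡ 7 (mod 20).

Equivalent; both directions hold.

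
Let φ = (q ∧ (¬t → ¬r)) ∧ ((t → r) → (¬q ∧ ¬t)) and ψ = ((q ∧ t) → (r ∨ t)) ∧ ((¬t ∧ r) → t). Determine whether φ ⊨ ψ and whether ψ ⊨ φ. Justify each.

(⇒) Assume the antecedent. If t is true, the consequent reduces to true regardless of the other variables. If t is false, the antecedent cannot hold. Either way the consequent holds.

(⇐) This fails. Under t = F, q = F, r = F, the left side is false but the right side is true.

The forward direction holds; the converse fails.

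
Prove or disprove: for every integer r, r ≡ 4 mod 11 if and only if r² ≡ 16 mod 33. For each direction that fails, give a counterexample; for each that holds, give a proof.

Neither implication holds.

(⟹) This fails: take r = 15. Then 15 ≡ 4 (mod 11), but 15² = 225 ≡ 27 (mod 33), not 16.

(⟸) This fails: take r = 7. Then 7² = 49 ≡ 16 (mod 33), yet 7 ≡ 7 (mod 11), not 4.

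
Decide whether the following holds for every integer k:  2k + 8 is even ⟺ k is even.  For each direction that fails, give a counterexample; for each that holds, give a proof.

(→) This fails: take k = 1. Then 2k + 8 = 10, which is even, yet k = 1 is odd, not even.

(←) Suppose k is even. Since 2 is even, 2k is even for every k, so 2k + 8 has the same parity as 8, which is even. Hence 2k + 8 is even.

Not equivalent: only (⇐) holds.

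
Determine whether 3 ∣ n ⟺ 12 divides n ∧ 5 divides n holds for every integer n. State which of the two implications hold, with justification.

Not equivalent: only (⇐) holds.

(⇒) This fails: take n = 3. Certainly 3 ∣ 3, but 12 ∤ 3.

(⇐) Suppose 12 ∣ n and 5 ∣ n. Any common multiple of 12 and 5 is a multiple of their lcm; here gcd(12, 5) = 1, so lcm(12, 5) = 12·5 = 60, so 60 ∣ n. Since 3 ∣ 60, it follows that 3 ∣ n.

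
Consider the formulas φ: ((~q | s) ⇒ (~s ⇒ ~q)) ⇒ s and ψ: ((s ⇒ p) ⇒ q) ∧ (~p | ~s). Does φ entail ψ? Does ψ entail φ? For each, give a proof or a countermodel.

Forward direction. This fails. Under q = F, s = T, p = T, the left side is true but the right side is false.

Converse. This fails. Under q = T, s = F, p = F, the left side is false but the right side is true.

Neither direction holds.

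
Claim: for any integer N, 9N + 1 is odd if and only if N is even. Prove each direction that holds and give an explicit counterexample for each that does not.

(→) Suppose 9N + 1 is odd. Since 9 is odd, 9N and N have the same parity, so 9N + 1 ≡ N + 1 (mod 2). As 1 is odd, 9N + 1 is odd exactly when N is even. Thus N is even.

(←) Conversely, suppose N is even; write N = 2j. Then 9N + 1 = 9·(2j) + 1 = 2·9j + 1, which is odd.

Both directions hold.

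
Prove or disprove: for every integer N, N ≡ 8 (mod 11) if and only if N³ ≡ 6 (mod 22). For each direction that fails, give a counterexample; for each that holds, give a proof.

(→) This fails: take N = 19. Then 19 ≡ 8 (mod 11), but 19³ = 6859 ≡ 17 (mod 22), not 6.

(←) Conversely, the residues r modulo 22 with r³ ≡ 6 (mod 22) are exactly {8}, and each is ≡ 8 (mod 11).

Not equivalent: only (⇐) holds.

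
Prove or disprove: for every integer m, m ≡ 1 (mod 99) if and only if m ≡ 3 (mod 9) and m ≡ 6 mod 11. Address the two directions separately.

(⇒) fails and (⇐) fails.

(⇒) This fails: m = 1 gives 1 ≡ 1 (mod 99) but 1 ≡ 1 (mod 9), so the conjunction on the right does not hold.

(⇐) This fails: m = 39 satisfies both congruences on the right (39 ≡ 3 mod 9 and 39 ≡ 6 mod 11) yet 39 ≡ 39 (mod 99), not 1.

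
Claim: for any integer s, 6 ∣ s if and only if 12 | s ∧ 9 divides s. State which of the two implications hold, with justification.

Not equivalent: only (⇐) holds.

(⟹) This fails: take s = 6. Certainly 6 ∣ 6, but 12 ∤ 6.

(⟸) Suppose 12 ∣ s and 9 ∣ s. Any common multiple of 12 and 9 is a multiple of their lcm; here lcm(12, 9) = 12·9/gcd(12, 9) = 108/3 = 36, so 36 ∣ s. Since 6 ∣ 36, it follows that 6 ∣ s.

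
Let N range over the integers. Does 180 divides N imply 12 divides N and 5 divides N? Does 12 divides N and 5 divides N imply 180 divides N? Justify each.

[⇒] If 180 ∣ N, write N = 180q. Since 180 = 15·12, N = 12·(15q), so 12 ∣ N; and since 180 = 36·5, N = 5·(36q), so 5 ∣ N.

[⇐] This fails: take N = 60. Both 12 ∣ 60 and 5 ∣ 60, yet 60 is not a multiple of 180 (since 60 = 0·180 + 60), so 180 ∤ 60.

(⇒) holds; (⇐) fails.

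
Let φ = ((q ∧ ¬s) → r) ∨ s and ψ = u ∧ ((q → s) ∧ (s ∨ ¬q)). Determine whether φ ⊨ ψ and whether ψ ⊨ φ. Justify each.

The forward direction fails; the converse holds.

(←) Assume the antecedent. If q is true, the antecedent forces (r = F, q = T, u = T, s = T) or (r = T, q = T, u = T, s = T), and ((q ∧ ¬s) → r) ∨ s holds there. If q is false, ((q ∧ ¬s) → r) ∨ s reduces to true regardless of the other variables. Either way ((q ∧ ¬s) → r) ∨ s holds.

(→) This fails. Under r = F, q = F, u = F, s = F, the left side is true but the right side is false.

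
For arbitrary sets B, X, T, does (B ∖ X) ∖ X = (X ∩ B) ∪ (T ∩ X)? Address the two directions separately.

Neither inclusion holds.

(⊆) This inclusion fails. Take B = {1}, X = ∅, T = ∅; then 1 ∈ (B ∖ X) ∖ X but 1 ∉ (X ∩ B) ∪ (T ∩ X).

(⊇) This inclusion fails. Take B = {1}, X = {1}, T = ∅; then 1 ∈ (X ∩ B) ∪ (T ∩ X) but 1 ∉ (B ∖ X) ∖ X.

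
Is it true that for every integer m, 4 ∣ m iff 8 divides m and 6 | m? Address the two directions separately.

(⇒) fails; (⇐) holds.

(→) This fails: take m = 4. Certainly 4 ∣ 4, but 8 ∤ 4.

(←) Suppose 8 ∣ m and 6 ∣ m. Any common multiple of 8 and 6 is a multiple of their lcm; here lcm(8, 6) = 8·6/gcd(8, 6) = 48/2 = 24, so 24 ∣ m. Since 4 ∣ 24, it follows that 4 ∣ m.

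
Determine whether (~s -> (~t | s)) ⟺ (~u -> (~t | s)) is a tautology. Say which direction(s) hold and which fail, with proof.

(⇒) holds; (⇐) fails.

Forward direction. Assume the antecedent. If t is true, the antecedent forces (u = F, t = T, s = T) or (u = T, t = T, s = T), and ~u -> (~t | s) holds there. If t is false, ~u -> (~t | s) reduces to true regardless of the other variables. Either way ~u -> (~t | s) holds.

Converse. This fails. Under u = T, t = T, s = F, the left side is false but the right side is true.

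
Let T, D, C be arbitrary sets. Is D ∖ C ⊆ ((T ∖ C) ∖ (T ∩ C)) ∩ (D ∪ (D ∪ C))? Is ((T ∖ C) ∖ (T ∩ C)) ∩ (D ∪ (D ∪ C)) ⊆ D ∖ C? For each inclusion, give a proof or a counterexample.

Forward inclusion. This inclusion fails. Take T = ∅, D = {1}, C = ∅; then 1 ∈ D ∖ C but 1 ∉ ((T ∖ C) ∖ (T ∩ C)) ∩ (D ∪ (D ∪ C)).

Reverse inclusion. Let x ∈ ((T ∖ C) ∖ (T ∩ C)) ∩ (D ∪ (D ∪ C)). Then x ∈ T ∩ D and x ∉ C, from which x ∈ D ∖ C.

(⊆) fails; (⊇) holds.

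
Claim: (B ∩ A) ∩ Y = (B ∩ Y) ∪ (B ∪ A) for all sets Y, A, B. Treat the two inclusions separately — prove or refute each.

Reverse inclusion. This inclusion fails. Take Y = ∅, A = {1}, B = ∅; then 1 ∈ (B ∩ Y) ∪ (B ∪ A) but 1 ∉ (B ∩ A) ∩ Y.

Forward inclusion. Let x ∈ (B ∩ A) ∩ Y. Then x ∈ Y ∩ A ∩ B, from which x ∈ (B ∩ Y) ∪ (B ∪ A).

Only the forward inclusion holds.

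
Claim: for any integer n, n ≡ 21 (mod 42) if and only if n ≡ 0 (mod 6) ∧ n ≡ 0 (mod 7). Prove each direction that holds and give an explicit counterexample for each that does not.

Neither direction holds.

Forward direction. This fails: n = 21 gives 21 ≡ 21 (mod 42) but 21 ≡ 3 (mod 6), so the conjunction on the right does not hold.

Converse. This fails: n = 0 satisfies both congruences on the right (0 ≡ 0 mod 6 and 0 ≡ 0 mod 7) yet 0 ≡ 0 (mod 42), not 21.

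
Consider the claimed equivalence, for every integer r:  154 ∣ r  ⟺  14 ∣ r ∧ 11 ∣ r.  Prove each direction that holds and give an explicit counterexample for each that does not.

Forward direction. If 154 ∣ r, write r = 154q. Since 154 = 11·14, r = 14·(11q), so 14 ∣ r; and since 154 = 14·11, r = 11·(14q), so 11 ∣ r.

Converse. Suppose 14 ∣ r and 11 ∣ r. Any common multiple of 14 and 11 is a multiple of their lcm; here gcd(14, 11) = 1, so lcm(14, 11) = 14·11 = 154, so 154 ∣ r.

Both implications hold.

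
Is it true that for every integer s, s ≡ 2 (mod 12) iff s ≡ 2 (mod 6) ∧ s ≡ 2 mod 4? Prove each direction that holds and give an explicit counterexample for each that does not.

(⇒) Suppose s ≡ 2 (mod 12); write s = 12j + 2. Since 6 ∣ 12, reducing mod 6 gives s ≡ 2 (mod 6); since 4 ∣ 12, reducing mod 4 gives s ≡ 2 (mod 4).

(⇐) Conversely, if s ≡ 2 (mod 6) and s ≡ 2 (mod 4), then by the Chinese remainder theorem s ≡ 2 (mod 12). This is exactly s ≡ 2 (mod 12).

Equivalent; both directions hold.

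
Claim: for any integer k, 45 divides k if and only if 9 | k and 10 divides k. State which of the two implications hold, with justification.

[⇐] Suppose 9 ∣ k and 10 ∣ k. Any common multiple of 9 and 10 is a multiple of their lcm; here gcd(9, 10) = 1, so lcm(9, 10) = 9·10 = 90, so 90 ∣ k. Since 45 ∣ 90, it follows that 45 ∣ k.

[⇒] This fails: take k = 45. Certainly 45 ∣ 45, but 10 ∤ 45.

Only the reverse direction holds.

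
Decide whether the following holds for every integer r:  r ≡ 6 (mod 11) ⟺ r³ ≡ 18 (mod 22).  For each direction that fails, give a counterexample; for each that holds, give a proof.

The forward direction fails; the converse holds.

Forward direction. This fails: take r = 17. Then 17 ≡ 6 (mod 11), but 17³ = 4913 ≡ 7 (mod 22), not 18.

Converse. The residues r modulo 22 with r³ ≡ 18 (mod 22) are exactly {6}, and each is ≡ 6 (mod 11).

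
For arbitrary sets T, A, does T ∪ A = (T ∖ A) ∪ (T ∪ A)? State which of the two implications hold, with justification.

Both inclusions hold; the sets are equal.

(⊇) Let x ∈ (T ∖ A) ∪ (T ∪ A). Then either x ∈ T and x ∉ A; or x ∈ A and x ∉ T; or x ∈ T ∩ A. In each case x ∈ T ∪ A, so (T ∖ A) ∪ (T ∪ A) ⊆ T ∪ A.

(⊆) Let x ∈ T ∪ A. Then either x ∈ T and x ∉ A; or x ∈ A and x ∉ T; or x ∈ T ∩ A. In each case x ∈ (T ∖ A) ∪ (T ∪ A), so T ∪ A ⊆ (T ∖ A) ∪ (T ∪ A).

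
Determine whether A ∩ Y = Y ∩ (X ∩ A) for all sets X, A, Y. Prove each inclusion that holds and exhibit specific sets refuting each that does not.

(⊆) fails; (⊇) holds.

(⟹) This inclusion fails. Take X = ∅, A = {1}, Y = {1}; then 1 ∈ A ∩ Y but 1 ∉ Y ∩ (X ∩ A).

(⟸) Let x ∈ Y ∩ (X ∩ A). Then x ∈ X ∩ A ∩ Y, from which x ∈ A ∩ Y.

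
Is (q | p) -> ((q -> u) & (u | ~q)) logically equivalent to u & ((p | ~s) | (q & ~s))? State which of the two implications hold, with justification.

The forward direction fails; the converse holds.

(⇒) This fails. Under s = F, p = F, q = F, u = F, the left side is true but the right side is false.

(⇐) Assume the antecedent. If u is true, the consequent reduces to true regardless of the other variables. If u is false, the antecedent cannot hold. Either way the consequent holds.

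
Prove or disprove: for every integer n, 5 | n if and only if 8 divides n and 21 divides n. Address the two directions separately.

Neither direction holds.

[⇒] This fails: take n = 5. Certainly 5 ∣ 5, but 8 ∤ 5.

[⇐] This fails: take n = 168. Both 8 ∣ 168 and 21 ∣ 168, yet 168 is not a multiple of 5 (since 168 = 33·5 + 3), so 5 ∤ 168.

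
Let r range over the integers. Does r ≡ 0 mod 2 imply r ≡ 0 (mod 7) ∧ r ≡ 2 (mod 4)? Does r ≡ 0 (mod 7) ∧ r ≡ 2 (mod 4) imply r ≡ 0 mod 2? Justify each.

Not equivalent: only (⇐) holds.

Forward direction. This fails: r = 0 gives 0 ≡ 0 (mod 2) but 0 ≡ 0 (mod 4), so the conjunction on the right does not hold.

Converse. If r ≡ 0 (mod 7) and r ≡ 2 (mod 4), then by the Chinese remainder theorem r ≡ 14 (mod 28). Since 14 ≡ 0 (mod 2) and 2 ∣ 28, we get r ≡ 0 (mod 2).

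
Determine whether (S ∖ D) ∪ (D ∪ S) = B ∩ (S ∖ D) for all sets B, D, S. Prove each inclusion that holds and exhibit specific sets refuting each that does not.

(⊆) This inclusion fails. Take B = ∅, D = {1}, S = ∅; then 1 ∈ (S ∖ D) ∪ (D ∪ S) but 1 ∉ B ∩ (S ∖ D).

(⊇) Let x ∈ B ∩ (S ∖ D). Then x ∈ B ∩ S and x ∉ D, from which x ∈ (S ∖ D) ∪ (D ∪ S).

Only the reverse inclusion holds.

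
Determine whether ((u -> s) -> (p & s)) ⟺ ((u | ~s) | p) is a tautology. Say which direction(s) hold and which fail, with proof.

Only the forward implication holds.

Forward direction. Assume the antecedent. If u is true, (u | ~s) | p reduces to true regardless of the other variables. If u is false, the antecedent forces (u = F, p = T, s = T), and (u | ~s) | p holds there. Either way (u | ~s) | p holds.

Converse. This fails. Under u = F, p = F, s = F, the left side is false but the right side is true.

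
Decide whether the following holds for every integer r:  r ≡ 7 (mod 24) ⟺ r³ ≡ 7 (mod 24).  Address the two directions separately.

Both implications hold.

(⟹) Suppose r ≡ 7 (mod 24). Write r = 24j + 7. Then (24j + 7)³ = 13824j³ + 12096j² + 3528j + 343 = 24(576j³ + 504j² + 147j + 14) + 7, so r³ ≡ 7 (mod 24).

(⟸) Conversely, suppose r³ ≡ 7 (mod 24). The only residue r in {0, …, 23} with r³ ≡ 7 (mod 24) is r = 7, so r ≡ 7 (mod 24).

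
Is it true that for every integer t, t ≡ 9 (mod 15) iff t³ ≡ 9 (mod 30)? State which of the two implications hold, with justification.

(⇒) This fails: take t = 24. Then 24 ≡ 9 (mod 15), but 24³ = 13824 ≡ 24 (mod 30), not 9.

(⇐) Conversely, the residues r modulo 30 with r³ ≡ 9 (mod 30) are exactly {9}, and each is ≡ 9 (mod 15).

(⇒) fails; (⇐) holds.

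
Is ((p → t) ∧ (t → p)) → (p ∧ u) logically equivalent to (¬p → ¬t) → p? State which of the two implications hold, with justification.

(⇒) holds; (⇐) fails.

(⇒) Assume the antecedent. If t is true, (¬p → ¬t) → p reduces to true regardless of the other variables. If t is false, the antecedent forces (u = F, t = F, p = T) or (u = T, t = F, p = T), and (¬p → ¬t) → p holds there. Either way (¬p → ¬t) → p holds.

(⇐) This fails. Under u = F, t = T, p = T, the left side is false but the right side is true.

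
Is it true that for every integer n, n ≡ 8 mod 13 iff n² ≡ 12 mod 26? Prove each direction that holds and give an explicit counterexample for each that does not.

[⇒] This fails: take n = 21. Then 21 ≡ 8 (mod 13), but 21² = 441 ≡ 25 (mod 26), not 12.

[⇐] This fails: take n = 18. Then 18² = 324 ≡ 12 (mod 26), yet 18 ≡ 5 (mod 13), not 8.

Neither implication holds.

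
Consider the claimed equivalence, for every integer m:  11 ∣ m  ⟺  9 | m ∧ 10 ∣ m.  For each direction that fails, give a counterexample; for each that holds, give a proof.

Neither direction holds.

(⇒) This fails: take m = 11. Certainly 11 ∣ 11, but 9 ∤ 11.

(⇐) This fails: take m = 90. Both 9 ∣ 90 and 10 ∣ 90, yet 90 is not a multiple of 11 (since 90 = 8·11 + 2), so 11 ∤ 90.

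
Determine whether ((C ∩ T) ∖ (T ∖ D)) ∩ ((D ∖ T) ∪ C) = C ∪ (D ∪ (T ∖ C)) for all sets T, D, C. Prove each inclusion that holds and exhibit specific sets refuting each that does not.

(⟹) Let x ∈ ((C ∩ T) ∖ (T ∖ D)) ∩ ((D ∖ T) ∪ C). Then x ∈ T ∩ D ∩ C, from which x ∈ C ∪ (D ∪ (T ∖ C)).

(⟸) This inclusion fails. Take T = {1}, D = ∅, C = ∅; then 1 ∈ C ∪ (D ∪ (T ∖ C)) but 1 ∉ ((C ∩ T) ∖ (T ∖ D)) ∩ ((D ∖ T) ∪ C).

Only the forward inclusion holds.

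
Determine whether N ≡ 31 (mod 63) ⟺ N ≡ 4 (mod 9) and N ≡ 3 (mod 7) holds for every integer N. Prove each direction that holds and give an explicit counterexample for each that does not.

Equivalent; both directions hold.

(⟹) Suppose N ≡ 31 (mod 63); write N = 63j + 31. Since 9 ∣ 63, reducing mod 9 gives N ≡ 31 ≡ 4 (mod 9); since 7 ∣ 63, reducing mod 7 gives N ≡ 31 ≡ 3 (mod 7).

(⟸) Conversely, if N ≡ 4 (mod 9) and N ≡ 3 (mod 7), then by the Chinese remainder theorem N ≡ 31 (mod 63). This is exactly N ≡ 31 (mod 63).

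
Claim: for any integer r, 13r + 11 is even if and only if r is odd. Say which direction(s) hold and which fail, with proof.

Both directions hold.

(⟹) Suppose 13r + 11 is even. Since 13 is odd, 13r and r have the same parity, so 13r + 11 ≡ r + 11 (mod 2). As 11 is odd, 13r + 11 is even exactly when r is odd. Thus r is odd.

(⟸) Conversely, suppose r is odd; write r = 2j + 1. Then 13r + 11 = 13·(2j + 1) + 11 = 2·13j + 24, which is even.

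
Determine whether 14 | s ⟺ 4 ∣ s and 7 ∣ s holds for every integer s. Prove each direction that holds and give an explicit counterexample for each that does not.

(⇒) This fails: take s = 14. Certainly 14 ∣ 14, but 4 ∤ 14.

(⇐) Suppose 4 ∣ s and 7 ∣ s. Any common multiple of 4 and 7 is a multiple of their lcm; here gcd(4, 7) = 1, so lcm(4, 7) = 4·7 = 28, so 28 ∣ s. Since 14 ∣ 28, it follows that 14 ∣ s.

Only the reverse direction holds.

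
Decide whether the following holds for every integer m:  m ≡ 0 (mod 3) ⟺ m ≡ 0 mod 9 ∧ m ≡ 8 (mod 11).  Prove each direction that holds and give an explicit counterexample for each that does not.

Not equivalent: only (⇐) holds.

(⟹) This fails: m = 0 gives 0 ≡ 0 (mod 3) but 0 ≡ 0 (mod 11), so the conjunction on the right does not hold.

(⟸) Conversely, if m ≡ 0 (mod 9) and m ≡ 8 (mod 11), then by the Chinese remainder theorem m ≡ 63 (mod 99). Since 63 ≡ 0 (mod 3) and 3 ∣ 99, we get m ≡ 0 (mod 3).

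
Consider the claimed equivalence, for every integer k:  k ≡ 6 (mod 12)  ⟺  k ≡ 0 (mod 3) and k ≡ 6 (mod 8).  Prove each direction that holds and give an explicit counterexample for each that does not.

Forward direction. This fails: k = 18 gives 18 ≡ 6 (mod 12) but 18 ≡ 2 (mod 8), so the conjunction on the right does not hold.

Converse. If k ≡ 0 (mod 3) and k ≡ 6 (mod 8), then by the Chinese remainder theorem k ≡ 6 (mod 24). Since 6 ≡ 6 (mod 12) and 12 ∣ 24, we get k ≡ 6 (mod 12).

Only the converse holds.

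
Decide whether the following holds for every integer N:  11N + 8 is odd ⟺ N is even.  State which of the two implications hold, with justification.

(⇒) fails and (⇐) fails.

(⇒) This fails: N = 3 gives 11N + 8 = 41, which is odd, but 3 is odd, not even.

(⇐) This also fails: N = 6 is even, but 11N + 8 = 74 is even, not odd.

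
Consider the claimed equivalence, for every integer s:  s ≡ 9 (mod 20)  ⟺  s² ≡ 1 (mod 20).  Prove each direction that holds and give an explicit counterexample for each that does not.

(⟹) Suppose s ≡ 9 (mod 20). Write s = 20j + 9. Then (20j + 9)² = 400j² + 360j + 81 = 20(20j² + 18j + 4) + 1, so s² ≡ 1 (mod 20).

(⟸) This fails: take s = 1. Then 1² = 1 ≡ 1 (mod 20), yet 1 ≡ 1 (mod 20), not 9.

Not equivalent: only (⇒) holds.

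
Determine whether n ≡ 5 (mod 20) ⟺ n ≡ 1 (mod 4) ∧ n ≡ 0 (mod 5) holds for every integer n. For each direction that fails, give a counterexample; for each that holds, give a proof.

Both implications hold.

Converse. If n ≡ 1 (mod 4) and n ≡ 0 (mod 5), then by the Chinese remainder theorem n ≡ 5 (mod 20). This is exactly n ≡ 5 (mod 20).

Forward direction. Suppose n ≡ 5 (mod 20); write n = 20j + 5. Since 4 ∣ 20, reducing mod 4 gives n ≡ 5 ≡ 1 (mod 4); since 5 ∣ 20, reducing mod 5 gives n ≡ 5 ≡ 0 (mod 5).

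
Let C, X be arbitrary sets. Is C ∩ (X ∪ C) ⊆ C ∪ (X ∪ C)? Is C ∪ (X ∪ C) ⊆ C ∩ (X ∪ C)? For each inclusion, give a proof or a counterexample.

(⊆) holds; (⊇) fails.

Reverse inclusion. This inclusion fails. Take C = ∅, X = {1}; then 1 ∈ C ∪ (X ∪ C) but 1 ∉ C ∩ (X ∪ C).

Forward inclusion. Let x ∈ C ∩ (X ∪ C). Then either x ∈ C and x ∉ X; or x ∈ C ∩ X. In each case x ∈ C ∪ (X ∪ C), so C ∩ (X ∪ C) ⊆ C ∪ (X ∪ C).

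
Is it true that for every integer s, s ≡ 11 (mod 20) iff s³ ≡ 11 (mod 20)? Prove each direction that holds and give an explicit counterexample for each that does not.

[⇒] Suppose s ≡ 11 (mod 20). Write s = 20j + 11. Then (20j + 11)³ = 8000j³ + 13200j² + 7260j + 1331 = 20(400j³ + 660j² + 363j + 66) + 11, so s³ ≡ 11 (mod 20).

[⇐] Conversely, suppose s³ ≡ 11 (mod 20). The only residue r in {0, …, 19} with r³ ≡ 11 (mod 20) is r = 11, so s ≡ 11 (mod 20).

Equivalent; both directions hold.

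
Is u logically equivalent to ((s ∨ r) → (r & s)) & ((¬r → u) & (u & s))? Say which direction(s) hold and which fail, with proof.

(⇒) This fails. Under r = F, u = T, s = F, the left side is true but the right side is false.

(⇐) Assume the antecedent. If r is true, the antecedent forces (r = T, u = T, s = T), and u holds there. If r is false, the antecedent cannot hold. Either way u holds.

(⇒) fails; (⇐) holds.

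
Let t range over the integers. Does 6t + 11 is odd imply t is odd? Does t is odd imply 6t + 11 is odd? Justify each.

(←) Suppose t is odd. Since 6 is even, 6t is even for every t, so 6t + 11 has the same parity as 11, which is odd. Hence 6t + 11 is odd.

(→) This fails: take t = 2. Then 6t + 11 = 23, which is odd, yet t = 2 is even, not odd.

The forward direction fails; the converse holds.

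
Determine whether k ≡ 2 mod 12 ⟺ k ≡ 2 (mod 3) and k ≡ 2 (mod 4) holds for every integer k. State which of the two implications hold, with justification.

[⇒] Suppose k ≡ 2 (mod 12); write k = 12j + 2. Since 3 ∣ 12, reducing mod 3 gives k ≡ 2 (mod 3); since 4 ∣ 12, reducing mod 4 gives k ≡ 2 (mod 4).

[⇐] Conversely, if k ≡ 2 (mod 3) and k ≡ 2 (mod 4), then by the Chinese remainder theorem k ≡ 2 (mod 12). This is exactly k ≡ 2 (mod 12).

Both directions hold; the statement is true.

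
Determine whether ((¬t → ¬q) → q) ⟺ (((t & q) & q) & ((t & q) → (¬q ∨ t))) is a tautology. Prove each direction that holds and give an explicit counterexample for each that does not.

The forward direction fails; the converse holds.

[⇒] This fails. Under q = T, t = F, the left side is true but the right side is false.

[⇐] Assume the antecedent. If q is true, (¬t → ¬q) → q reduces to true regardless of the other variables. If q is false, the antecedent cannot hold. Either way (¬t → ¬q) → q holds.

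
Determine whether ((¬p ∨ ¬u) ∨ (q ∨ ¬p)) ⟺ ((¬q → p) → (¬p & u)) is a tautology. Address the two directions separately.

Only the converse holds.

(⇒) This fails. Under u = F, p = T, q = F, the left side is true but the right side is false.

(⇐) Assume the antecedent. If u is true, the antecedent forces (u = T, p = F, q = F) or (u = T, p = F, q = T), and (¬p ∨ ¬u) ∨ (q ∨ ¬p) holds there. If u is false, (¬p ∨ ¬u) ∨ (q ∨ ¬p) reduces to true regardless of the other variables. Either way (¬p ∨ ¬u) ∨ (q ∨ ¬p) holds.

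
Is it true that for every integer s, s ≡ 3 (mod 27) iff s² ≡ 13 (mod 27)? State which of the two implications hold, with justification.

Forward direction. This fails: take s = 3. Then 3 ≡ 3 (mod 27), but 3² = 9 ≡ 9 (mod 27), not 13.

Converse. This fails: take s = 11. Then 11² = 121 ≡ 13 (mod 27), yet 11 ≡ 11 (mod 27), not 3.

Neither implication holds.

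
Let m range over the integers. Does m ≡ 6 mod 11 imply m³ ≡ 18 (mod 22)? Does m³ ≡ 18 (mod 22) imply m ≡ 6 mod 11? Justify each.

Only the reverse direction holds.

(→) This fails: take m = 17. Then 17 ≡ 6 (mod 11), but 17³ = 4913 ≡ 7 (mod 22), not 18.

(←) Conversely, the residues r modulo 22 with r³ ≡ 18 (mod 22) are exactly {6}, and each is ≡ 6 (mod 11).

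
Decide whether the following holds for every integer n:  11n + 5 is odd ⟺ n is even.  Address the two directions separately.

(←) Suppose n is even; write n = 2j. Then 11n + 5 = 11·(2j) + 5 = 2·11j + 5, which is odd.

(→) Suppose 11n + 5 is odd. Since 11 is odd, 11n and n have the same parity, so 11n + 5 ≡ n + 5 (mod 2). As 5 is odd, 11n + 5 is odd exactly when n is even. Thus n is even.

Both directions hold.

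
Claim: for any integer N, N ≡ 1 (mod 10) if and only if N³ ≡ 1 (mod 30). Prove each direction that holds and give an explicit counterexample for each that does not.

Only the converse holds.

Converse. The residues r modulo 30 with r³ ≡ 1 (mod 30) are exactly {1}, and each is ≡ 1 (mod 10).

Forward direction. This fails: take N = 11. Then 11 ≡ 1 (mod 10), but 11³ = 1331 ≡ 11 (mod 30), not 1.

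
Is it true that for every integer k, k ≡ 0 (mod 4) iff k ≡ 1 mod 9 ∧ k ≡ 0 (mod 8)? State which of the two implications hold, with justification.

(⇒) fails; (⇐) holds.

[⇐] If k ≡ 1 (mod 9) and k ≡ 0 (mod 8), then by the Chinese remainder theorem k ≡ 64 (mod 72). Since 64 ≡ 0 (mod 4) and 4 ∣ 72, we get k ≡ 0 (mod 4).

[⇒] This fails: k = 0 gives 0 ≡ 0 (mod 4) but 0 ≡ 0 (mod 9), so the conjunction on the right does not hold.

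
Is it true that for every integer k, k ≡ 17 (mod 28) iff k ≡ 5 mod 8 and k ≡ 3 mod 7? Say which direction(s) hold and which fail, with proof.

(⟹) This fails: k = 17 gives 17 ≡ 17 (mod 28) but 17 ≡ 1 (mod 8), so the conjunction on the right does not hold.

(⟸) Conversely, if k ≡ 5 (mod 8) and k ≡ 3 (mod 7), then by the Chinese remainder theorem k ≡ 45 (mod 56). Since 45 ≡ 17 (mod 28) and 28 ∣ 56, we get k ≡ 17 (mod 28).

Not equivalent: only (⇐) holds.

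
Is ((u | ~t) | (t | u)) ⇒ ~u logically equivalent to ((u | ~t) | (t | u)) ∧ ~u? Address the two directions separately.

Forward direction. Assume the antecedent. If u is true, the antecedent cannot hold. If u is false, ((u | ~t) | (t | u)) ∧ ~u reduces to true regardless of the other variables. Either way ((u | ~t) | (t | u)) ∧ ~u holds.

Converse. Assume the antecedent. If u is true, the antecedent cannot hold. If u is false, ((u | ~t) | (t | u)) ⇒ ~u reduces to true regardless of the other variables. Either way ((u | ~t) | (t | u)) ⇒ ~u holds.

Both implications hold.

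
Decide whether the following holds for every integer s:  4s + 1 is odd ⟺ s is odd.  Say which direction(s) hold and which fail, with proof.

Only the reverse direction holds.

Converse. Suppose s is odd. Since 4 is even, 4s is even for every s, so 4s + 1 has the same parity as 1, which is odd. Hence 4s + 1 is odd.

Forward direction. This fails: take s = 6. Then 4s + 1 = 25, which is odd, yet s = 6 is even, not odd.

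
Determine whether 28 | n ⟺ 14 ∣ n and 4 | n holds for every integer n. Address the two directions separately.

(⟸) Suppose 14 ∣ n and 4 ∣ n. Any common multiple of 14 and 4 is a multiple of their lcm; here lcm(14, 4) = 14·4/gcd(14, 4) = 56/2 = 28, so 28 ∣ n.

(⟹) If 28 ∣ n, write n = 28q. Since 28 = 2·14, n = 14·(2q), so 14 ∣ n; and since 28 = 7·4, n = 4·(7q), so 4 ∣ n.

Equivalent; both directions hold.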